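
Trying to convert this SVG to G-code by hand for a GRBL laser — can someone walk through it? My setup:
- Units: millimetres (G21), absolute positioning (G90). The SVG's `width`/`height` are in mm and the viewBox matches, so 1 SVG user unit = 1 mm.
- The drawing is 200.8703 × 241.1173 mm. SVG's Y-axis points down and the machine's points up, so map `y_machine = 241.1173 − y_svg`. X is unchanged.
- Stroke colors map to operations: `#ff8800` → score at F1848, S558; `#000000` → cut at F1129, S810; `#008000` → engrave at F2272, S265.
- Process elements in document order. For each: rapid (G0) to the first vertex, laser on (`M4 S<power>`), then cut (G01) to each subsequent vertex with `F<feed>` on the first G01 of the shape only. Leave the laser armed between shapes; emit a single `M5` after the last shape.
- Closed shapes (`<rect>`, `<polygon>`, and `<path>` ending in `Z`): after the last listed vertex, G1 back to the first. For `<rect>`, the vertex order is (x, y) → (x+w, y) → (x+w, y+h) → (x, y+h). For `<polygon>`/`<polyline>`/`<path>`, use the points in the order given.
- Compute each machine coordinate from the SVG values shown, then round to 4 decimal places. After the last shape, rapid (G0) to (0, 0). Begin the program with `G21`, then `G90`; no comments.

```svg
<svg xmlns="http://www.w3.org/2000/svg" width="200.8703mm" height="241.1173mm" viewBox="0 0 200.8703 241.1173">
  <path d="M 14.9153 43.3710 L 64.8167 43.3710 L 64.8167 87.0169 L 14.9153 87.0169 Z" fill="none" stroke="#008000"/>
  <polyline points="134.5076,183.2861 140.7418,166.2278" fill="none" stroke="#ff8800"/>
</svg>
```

1 u = 1 mm; y_m = 241.1173 − y.

[1] `<path>` rectangle, #008000→engrave S265 F2272: (14.9153,197.7463) → (64.8167,197.7463) → (64.8167,154.1004) → (14.9153,154.1004) → (14.9153,197.7463) (closed)

[2] `<polyline>` line segment, #ff8800→score S558 F1848: (134.5076,57.8312) → (140.7418,74.8895)

G21
G90
G0 X14.9153 Y197.7463
M4 S265
G01 X64.8167 Y197.7463 F2272
G01 X64.8167 Y154.1004
G01 X14.9153 Y154.1004
G01 X14.9153 Y197.7463
G0 X134.5076 Y57.8312
M4 S558
G01 X140.7418 Y74.8895 F1848
M5
G0 X0.0000 Y0.0000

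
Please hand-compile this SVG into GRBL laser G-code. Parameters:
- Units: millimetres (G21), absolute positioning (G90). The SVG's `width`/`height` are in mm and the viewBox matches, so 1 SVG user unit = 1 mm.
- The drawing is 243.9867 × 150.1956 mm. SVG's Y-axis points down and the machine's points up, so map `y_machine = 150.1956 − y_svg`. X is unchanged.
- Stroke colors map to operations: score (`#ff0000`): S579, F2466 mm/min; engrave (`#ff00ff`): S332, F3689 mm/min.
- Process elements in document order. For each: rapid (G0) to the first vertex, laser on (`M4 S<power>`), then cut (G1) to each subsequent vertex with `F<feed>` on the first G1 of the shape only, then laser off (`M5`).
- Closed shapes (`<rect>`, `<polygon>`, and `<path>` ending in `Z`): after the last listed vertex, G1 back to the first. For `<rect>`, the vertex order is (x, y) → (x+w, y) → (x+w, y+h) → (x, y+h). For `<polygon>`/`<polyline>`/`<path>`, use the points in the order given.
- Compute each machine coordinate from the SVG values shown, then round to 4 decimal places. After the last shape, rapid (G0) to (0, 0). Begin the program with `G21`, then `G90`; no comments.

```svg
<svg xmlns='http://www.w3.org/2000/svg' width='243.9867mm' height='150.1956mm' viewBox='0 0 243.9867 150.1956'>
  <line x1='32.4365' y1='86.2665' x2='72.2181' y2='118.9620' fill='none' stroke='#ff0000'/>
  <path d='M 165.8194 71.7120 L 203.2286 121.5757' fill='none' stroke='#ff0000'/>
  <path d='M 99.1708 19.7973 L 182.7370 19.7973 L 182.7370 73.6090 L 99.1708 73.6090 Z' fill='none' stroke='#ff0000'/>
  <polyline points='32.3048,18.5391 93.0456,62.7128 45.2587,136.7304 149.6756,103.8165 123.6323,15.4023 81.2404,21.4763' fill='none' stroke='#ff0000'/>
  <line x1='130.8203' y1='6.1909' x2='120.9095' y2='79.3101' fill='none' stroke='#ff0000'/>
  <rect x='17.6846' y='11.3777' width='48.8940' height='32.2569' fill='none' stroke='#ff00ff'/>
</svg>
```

G21
G90
G0 X32.4365 Y63.9291
M4 S579
G1 X72.2181 Y31.2336 F2466
M5
G0 X165.8194 Y78.4836
M4 S579
G1 X203.2286 Y28.6199 F2466
M5
G0 X99.1708 Y130.3983
M4 S579
G1 X182.7370 Y130.3983 F2466
G1 X182.7370 Y76.5866
G1 X99.1708 Y76.5866
G1 X99.1708 Y130.3983
M5
G0 X32.3048 Y131.6565
M4 S579
G1 X93.0456 Y87.4828 F2466
G1 X45.2587 Y13.4652
G1 X149.6756 Y46.3791
G1 X123.6323 Y134.7933
G1 X81.2404 Y128.7193
M5
G0 X130.8203 Y144.0047
M4 S579
G1 X120.9095 Y70.8855 F2466
M5
G0 X17.6846 Y138.8179
M4 S332
G1 X66.5786 Y138.8179 F3689
G1 X66.5786 Y106.5610
G1 X17.6846 Y106.5610
G1 X17.6846 Y138.8179
M5
G0 X0.0000 Y0.0000

Since the viewBox matches the mm dimensions, user units are millimetres directly. The only transform is the Y-flip y_m = 150.1956 − y_svg.

Shape 1 is a line segment drawn with `<line>`. Its stroke #ff0000 means score at S579, F2466. After flipping Y the toolpath is (32.4365,63.9291) → (72.2181,31.2336).

Shape 2 is a line segment drawn with `<path>`. Its stroke #ff0000 means score at S579, F2466. After flipping Y the toolpath is (165.8194,78.4836) → (203.2286,28.6199).

Shape 3 is a rectangle drawn with `<path>`. Its stroke #ff0000 means score at S579, F2466. After flipping Y the toolpath is (99.1708,130.3983) → (182.7370,130.3983) → (182.7370,76.5866) → (99.1708,76.5866) → (99.1708,130.3983), returning to the start.

Shape 4 is a open polyline drawn with `<polyline>`. Its stroke #ff0000 means score at S579, F2466. After flipping Y the toolpath is (32.3048,131.6565) → (93.0456,87.4828) → (45.2587,13.4652) → (149.6756,46.3791) → (123.6323,134.7933) → (81.2404,128.7193).

Shape 5 is a line segment drawn with `<line>`. Its stroke #ff0000 means score at S579, F2466. After flipping Y the toolpath is (130.8203,144.0047) → (120.9095,70.8855).

Shape 6 is a rectangle drawn with `<rect>`. Its stroke #ff00ff means engrave at S332, F3689. After flipping Y the toolpath is (17.6846,138.8179) → (66.5786,138.8179) → (66.5786,106.5610) → (17.6846,106.5610) → (17.6846,138.8179), returning to the start.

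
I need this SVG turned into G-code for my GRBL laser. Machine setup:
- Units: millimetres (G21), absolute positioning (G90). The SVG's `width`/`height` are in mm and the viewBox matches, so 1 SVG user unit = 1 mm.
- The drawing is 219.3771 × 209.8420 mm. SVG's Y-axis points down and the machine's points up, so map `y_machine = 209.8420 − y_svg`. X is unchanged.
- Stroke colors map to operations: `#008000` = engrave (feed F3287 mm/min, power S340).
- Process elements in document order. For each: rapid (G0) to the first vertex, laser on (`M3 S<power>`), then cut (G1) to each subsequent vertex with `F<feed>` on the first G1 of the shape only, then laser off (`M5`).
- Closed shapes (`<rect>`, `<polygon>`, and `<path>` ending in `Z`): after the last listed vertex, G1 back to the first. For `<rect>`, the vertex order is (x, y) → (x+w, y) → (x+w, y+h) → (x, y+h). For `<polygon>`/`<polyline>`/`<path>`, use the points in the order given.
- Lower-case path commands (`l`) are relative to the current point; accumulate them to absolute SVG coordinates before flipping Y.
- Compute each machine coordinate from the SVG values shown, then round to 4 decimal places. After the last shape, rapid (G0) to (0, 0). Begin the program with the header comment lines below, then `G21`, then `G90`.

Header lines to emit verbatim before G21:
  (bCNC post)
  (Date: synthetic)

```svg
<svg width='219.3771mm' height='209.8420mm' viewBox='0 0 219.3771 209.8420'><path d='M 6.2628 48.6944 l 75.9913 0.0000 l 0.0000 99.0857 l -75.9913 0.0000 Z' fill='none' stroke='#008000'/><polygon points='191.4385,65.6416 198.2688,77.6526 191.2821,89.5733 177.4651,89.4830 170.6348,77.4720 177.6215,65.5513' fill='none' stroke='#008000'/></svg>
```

(bCNC post)
(Date: synthetic)
G21
G90
G0 X6.2628 Y161.1476
M3 S340
G1 X82.2541 Y161.1476 F3287
G1 X82.2541 Y62.0619
G1 X6.2628 Y62.0619
G1 X6.2628 Y161.1476
M5
G0 X191.4385 Y144.2004
M3 S340
G1 X198.2688 Y132.1894 F3287
G1 X191.2821 Y120.2687
G1 X177.4651 Y120.3590
G1 X170.6348 Y132.3700
G1 X177.6215 Y144.2907
G1 X191.4385 Y144.2004
M5
G0 X0.0000 Y0.0000

1 u = 1 mm; y_m = 209.8420 − y.

[1] `<path>` rectangle, #008000→engrave S340 F3287: (6.2628,161.1476) → (82.2541,161.1476) → (82.2541,62.0619) → (6.2628,62.0619) → (6.2628,161.1476) (closed)

[2] `<polygon>` regular polygon, #008000→engrave S340 F3287: (191.4385,144.2004) → (198.2688,132.1894) → (191.2821,120.2687) → (177.4651,120.3590) → (170.6348,132.3700) → (177.6215,144.2907) → (191.4385,144.2004) (closed)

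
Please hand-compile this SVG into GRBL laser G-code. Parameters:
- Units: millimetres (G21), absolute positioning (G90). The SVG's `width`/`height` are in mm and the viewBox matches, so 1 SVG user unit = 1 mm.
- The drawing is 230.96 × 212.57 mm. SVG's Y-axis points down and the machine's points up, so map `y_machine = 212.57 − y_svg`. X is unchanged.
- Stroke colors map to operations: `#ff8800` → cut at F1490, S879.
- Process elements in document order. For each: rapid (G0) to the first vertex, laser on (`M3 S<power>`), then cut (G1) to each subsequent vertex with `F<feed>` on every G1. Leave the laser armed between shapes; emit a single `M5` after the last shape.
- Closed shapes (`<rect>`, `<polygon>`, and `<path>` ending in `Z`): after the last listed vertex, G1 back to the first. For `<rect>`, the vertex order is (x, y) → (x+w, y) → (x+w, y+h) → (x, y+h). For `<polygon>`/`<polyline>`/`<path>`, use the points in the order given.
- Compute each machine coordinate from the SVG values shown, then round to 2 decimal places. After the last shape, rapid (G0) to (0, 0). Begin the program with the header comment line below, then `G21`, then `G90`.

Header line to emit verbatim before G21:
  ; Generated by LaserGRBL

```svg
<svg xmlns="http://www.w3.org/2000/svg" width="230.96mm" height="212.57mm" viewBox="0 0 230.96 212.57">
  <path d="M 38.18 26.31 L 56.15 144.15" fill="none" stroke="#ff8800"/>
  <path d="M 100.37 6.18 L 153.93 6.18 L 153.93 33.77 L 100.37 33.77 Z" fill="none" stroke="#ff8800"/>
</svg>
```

; Generated by LaserGRBL
G21
G90
G0 X38.18 Y186.26
M3 S879
G1 X56.15 Y68.42 F1490
G0 X100.37 Y206.39
M3 S879
G1 X153.93 Y206.39 F1490
G1 X153.93 Y178.80 F1490
G1 X100.37 Y178.80 F1490
G1 X100.37 Y206.39 F1490
M5
G0 X0.00 Y0.00

1 u = 1 mm; y_m = 212.57 − y.

[1] `<path>` line segment, #ff8800→cut S879 F1490: (38.18,186.26) → (56.15,68.42)

[2] `<path>` rectangle, #ff8800→cut S879 F1490: (100.37,206.39) → (153.93,206.39) → (153.93,178.80) → (100.37,178.80) → (100.37,206.39) (closed)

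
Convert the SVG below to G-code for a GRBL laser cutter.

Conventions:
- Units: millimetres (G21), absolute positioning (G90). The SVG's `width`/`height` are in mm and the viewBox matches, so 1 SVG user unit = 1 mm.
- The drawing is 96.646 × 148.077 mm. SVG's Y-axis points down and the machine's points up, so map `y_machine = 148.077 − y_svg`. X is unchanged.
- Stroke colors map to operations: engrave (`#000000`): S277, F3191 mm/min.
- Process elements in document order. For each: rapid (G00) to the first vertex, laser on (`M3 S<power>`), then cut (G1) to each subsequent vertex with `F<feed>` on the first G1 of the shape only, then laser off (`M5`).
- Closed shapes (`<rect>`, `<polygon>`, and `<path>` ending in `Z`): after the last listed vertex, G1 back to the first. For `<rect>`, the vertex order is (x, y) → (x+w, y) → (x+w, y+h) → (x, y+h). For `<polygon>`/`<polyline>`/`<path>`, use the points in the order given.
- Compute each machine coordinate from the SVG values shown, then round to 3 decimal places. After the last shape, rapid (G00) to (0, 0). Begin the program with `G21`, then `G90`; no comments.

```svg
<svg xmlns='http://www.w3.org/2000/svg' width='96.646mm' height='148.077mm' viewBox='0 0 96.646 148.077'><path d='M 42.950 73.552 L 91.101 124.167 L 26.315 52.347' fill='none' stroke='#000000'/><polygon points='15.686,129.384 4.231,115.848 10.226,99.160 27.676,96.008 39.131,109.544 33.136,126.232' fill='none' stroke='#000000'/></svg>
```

Since the viewBox matches the mm dimensions, user units are millimetres directly. The only transform is the Y-flip y_m = 148.077 − y_svg.

Shape 1 is a open polyline drawn with `<path>`. Its stroke #000000 means engrave at S277, F3191. After flipping Y the toolpath is (42.950,74.525) → (91.101,23.910) → (26.315,95.730).

Shape 2 is a regular polygon drawn with `<polygon>`. Its stroke #000000 means engrave at S277, F3191. After flipping Y the toolpath is (15.686,18.693) → (4.231,32.229) → (10.226,48.917) → (27.676,52.069) → (39.131,38.533) → (33.136,21.845) → (15.686,18.693), returning to the start.

G21
G90
G00 X42.950 Y74.525
M3 S277
G1 X91.101 Y23.910 F3191
G1 X26.315 Y95.730
M5
G00 X15.686 Y18.693
M3 S277
G1 X4.231 Y32.229 F3191
G1 X10.226 Y48.917
G1 X27.676 Y52.069
G1 X39.131 Y38.533
G1 X33.136 Y21.845
G1 X15.686 Y18.693
M5
G00 X0.000 Y0.000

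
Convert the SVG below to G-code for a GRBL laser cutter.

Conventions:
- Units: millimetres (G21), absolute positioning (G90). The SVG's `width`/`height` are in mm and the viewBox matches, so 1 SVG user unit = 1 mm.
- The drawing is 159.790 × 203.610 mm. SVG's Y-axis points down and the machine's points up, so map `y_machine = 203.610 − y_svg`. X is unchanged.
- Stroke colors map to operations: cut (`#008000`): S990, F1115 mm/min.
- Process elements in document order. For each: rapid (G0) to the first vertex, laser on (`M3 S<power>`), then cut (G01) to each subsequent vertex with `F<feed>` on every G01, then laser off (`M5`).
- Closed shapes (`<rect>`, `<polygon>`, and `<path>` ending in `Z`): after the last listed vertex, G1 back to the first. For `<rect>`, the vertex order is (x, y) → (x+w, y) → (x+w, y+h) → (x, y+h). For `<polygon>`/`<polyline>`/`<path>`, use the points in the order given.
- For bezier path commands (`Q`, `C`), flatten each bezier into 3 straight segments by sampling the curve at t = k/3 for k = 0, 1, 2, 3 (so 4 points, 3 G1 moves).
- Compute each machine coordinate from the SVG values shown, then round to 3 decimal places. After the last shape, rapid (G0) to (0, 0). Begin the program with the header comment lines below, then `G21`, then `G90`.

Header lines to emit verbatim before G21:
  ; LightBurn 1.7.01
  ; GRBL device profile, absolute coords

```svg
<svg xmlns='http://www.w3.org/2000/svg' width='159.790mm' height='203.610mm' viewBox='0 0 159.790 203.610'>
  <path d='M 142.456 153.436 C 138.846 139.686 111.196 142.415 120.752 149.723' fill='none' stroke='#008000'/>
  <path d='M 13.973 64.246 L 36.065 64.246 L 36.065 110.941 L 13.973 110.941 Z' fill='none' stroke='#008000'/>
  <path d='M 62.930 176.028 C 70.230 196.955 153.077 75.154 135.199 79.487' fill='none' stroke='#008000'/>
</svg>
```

; LightBurn 1.7.01
; GRBL device profile, absolute coords
G21
G90
G0 X142.456 Y50.174
M3 S990
G01 X133.101 Y58.872 F1115
G01 X121.330 Y59.228 F1115
G01 X120.752 Y53.887 F1115
M5
G0 X13.973 Y139.364
M3 S990
G01 X36.065 Y139.364 F1115
G01 X36.065 Y92.669 F1115
G01 X13.973 Y92.669 F1115
G01 X13.973 Y139.364 F1115
M5
G0 X62.930 Y27.582
M3 S990
G01 X88.884 Y44.273 F1115
G01 X126.031 Y96.369 F1115
G01 X135.199 Y124.123 F1115
M5
G0 X0.000 Y0.000

1 u = 1 mm; y_m = 203.610 − y.

[1] `<path>` cubic bezier, #008000→cut S990 F1115: (142.456,50.174) → (133.101,58.872) → (121.330,59.228) → (120.752,53.887)

[2] `<path>` rectangle, #008000→cut S990 F1115: (13.973,139.364) → (36.065,139.364) → (36.065,92.669) → (13.973,92.669) → (13.973,139.364) (closed)

[3] `<path>` cubic bezier, #008000→cut S990 F1115: (62.930,27.582) → (88.884,44.273) → (126.031,96.369) → (135.199,124.123)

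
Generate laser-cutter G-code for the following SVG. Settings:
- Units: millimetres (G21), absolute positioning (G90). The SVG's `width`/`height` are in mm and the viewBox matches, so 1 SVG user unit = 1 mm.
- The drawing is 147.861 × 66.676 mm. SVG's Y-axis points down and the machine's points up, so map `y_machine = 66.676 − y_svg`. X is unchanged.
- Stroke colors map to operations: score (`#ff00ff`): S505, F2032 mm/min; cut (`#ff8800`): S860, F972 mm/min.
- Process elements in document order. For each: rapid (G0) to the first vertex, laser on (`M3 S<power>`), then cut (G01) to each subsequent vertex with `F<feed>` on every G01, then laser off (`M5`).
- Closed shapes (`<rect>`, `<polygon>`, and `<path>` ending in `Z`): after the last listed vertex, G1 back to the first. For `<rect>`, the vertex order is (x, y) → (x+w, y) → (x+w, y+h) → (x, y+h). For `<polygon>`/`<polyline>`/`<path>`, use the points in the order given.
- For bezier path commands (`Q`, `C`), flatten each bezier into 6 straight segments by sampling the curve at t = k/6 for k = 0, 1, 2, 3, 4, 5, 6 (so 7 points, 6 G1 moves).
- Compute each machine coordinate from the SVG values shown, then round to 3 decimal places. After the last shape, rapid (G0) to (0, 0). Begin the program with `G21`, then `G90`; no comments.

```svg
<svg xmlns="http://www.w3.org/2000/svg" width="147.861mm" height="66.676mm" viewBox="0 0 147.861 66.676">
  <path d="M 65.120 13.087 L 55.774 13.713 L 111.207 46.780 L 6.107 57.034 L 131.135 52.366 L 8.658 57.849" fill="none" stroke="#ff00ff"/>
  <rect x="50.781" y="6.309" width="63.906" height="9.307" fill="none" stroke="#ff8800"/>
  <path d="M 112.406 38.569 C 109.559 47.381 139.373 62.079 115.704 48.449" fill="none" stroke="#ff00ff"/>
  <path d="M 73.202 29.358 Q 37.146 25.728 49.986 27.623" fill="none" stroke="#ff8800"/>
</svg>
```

G21
G90
G0 X65.120 Y53.589
M3 S505
G01 X55.774 Y52.963 F2032
G01 X111.207 Y19.896 F2032
G01 X6.107 Y9.642 F2032
G01 X131.135 Y14.310 F2032
G01 X8.658 Y8.827 F2032
M5
G0 X50.781 Y60.367
M3 S860
G01 X114.687 Y60.367 F972
G01 X114.687 Y51.060 F972
G01 X50.781 Y51.060 F972
G01 X50.781 Y60.367 F972
M5
G0 X112.406 Y28.107
M3 S505
G01 X113.305 Y23.369 F2032
G01 X117.255 Y18.600 F2032
G01 X121.863 Y14.751 F2032
G01 X124.736 Y12.772 F2032
G01 X123.480 Y13.614 F2032
G01 X115.704 Y18.227 F2032
M5
G0 X73.202 Y37.318
M3 S860
G01 X62.542 Y38.375 F972
G01 X54.598 Y39.124 F972
G01 X49.370 Y39.567 F972
G01 X46.859 Y39.702 F972
G01 X47.064 Y39.531 F972
G01 X49.986 Y39.053 F972
M5
G0 X0.000 Y0.000

1 u = 1 mm; y_m = 66.676 − y.

[1] `<path>` open polyline, #ff00ff→score S505 F2032: (65.120,53.589) → (55.774,52.963) → (111.207,19.896) → (6.107,9.642) → (131.135,14.310) → (8.658,8.827)

[2] `<rect>` rectangle, #ff8800→cut S860 F972: (50.781,60.367) → (114.687,60.367) → (114.687,51.060) → (50.781,51.060) → (50.781,60.367) (closed)

[3] `<path>` cubic bezier, #ff00ff→score S505 F2032: (112.406,28.107) → (113.305,23.369) → (117.255,18.600) → (121.863,14.751) → (124.736,12.772) → (123.480,13.614) → (115.704,18.227)

[4] `<path>` quadratic bezier, #ff8800→cut S860 F972: (73.202,37.318) → (62.542,38.375) → (54.598,39.124) → (49.370,39.567) → (46.859,39.702) → (47.064,39.531) → (49.986,39.053)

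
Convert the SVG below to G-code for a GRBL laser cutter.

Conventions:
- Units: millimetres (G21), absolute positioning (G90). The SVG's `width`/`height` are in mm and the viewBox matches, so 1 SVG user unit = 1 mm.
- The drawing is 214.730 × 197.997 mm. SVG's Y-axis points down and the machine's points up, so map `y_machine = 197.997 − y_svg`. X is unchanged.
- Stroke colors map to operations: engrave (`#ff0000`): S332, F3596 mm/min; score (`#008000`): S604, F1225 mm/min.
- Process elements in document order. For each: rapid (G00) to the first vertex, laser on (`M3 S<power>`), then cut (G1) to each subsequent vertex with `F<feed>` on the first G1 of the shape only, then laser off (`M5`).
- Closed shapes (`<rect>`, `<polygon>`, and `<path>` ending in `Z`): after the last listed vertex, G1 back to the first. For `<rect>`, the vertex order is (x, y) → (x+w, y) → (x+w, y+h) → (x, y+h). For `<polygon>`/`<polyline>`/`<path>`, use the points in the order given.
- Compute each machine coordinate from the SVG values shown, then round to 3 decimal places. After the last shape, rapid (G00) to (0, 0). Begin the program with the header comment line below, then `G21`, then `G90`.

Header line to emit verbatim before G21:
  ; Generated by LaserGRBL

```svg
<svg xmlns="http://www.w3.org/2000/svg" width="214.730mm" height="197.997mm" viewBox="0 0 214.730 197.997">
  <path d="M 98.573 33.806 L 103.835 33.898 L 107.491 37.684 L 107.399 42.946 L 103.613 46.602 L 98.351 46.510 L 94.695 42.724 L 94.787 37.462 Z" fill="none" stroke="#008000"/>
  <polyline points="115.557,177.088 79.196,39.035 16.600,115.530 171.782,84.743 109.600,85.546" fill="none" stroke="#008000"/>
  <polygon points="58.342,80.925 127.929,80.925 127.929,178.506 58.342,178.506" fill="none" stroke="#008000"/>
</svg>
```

1 u = 1 mm; y_m = 197.997 − y.

[1] `<path>` regular polygon, #008000→score S604 F1225: (98.573,164.191) → (103.835,164.099) → (107.491,160.313) → (107.399,155.051) → (103.613,151.395) → (98.351,151.487) → (94.695,155.273) → (94.787,160.535) → (98.573,164.191) (closed)

[2] `<polyline>` open polyline, #008000→score S604 F1225: (115.557,20.909) → (79.196,158.962) → (16.600,82.467) → (171.782,113.254) → (109.600,112.451)

[3] `<polygon>` rectangle, #008000→score S604 F1225: (58.342,117.072) → (127.929,117.072) → (127.929,19.491) → (58.342,19.491) → (58.342,117.072) (closed)

; Generated by LaserGRBL
G21
G90
G00 X98.573 Y164.191
M3 S604
G1 X103.835 Y164.099 F1225
G1 X107.491 Y160.313
G1 X107.399 Y155.051
G1 X103.613 Y151.395
G1 X98.351 Y151.487
G1 X94.695 Y155.273
G1 X94.787 Y160.535
G1 X98.573 Y164.191
M5
G00 X115.557 Y20.909
M3 S604
G1 X79.196 Y158.962 F1225
G1 X16.600 Y82.467
G1 X171.782 Y113.254
G1 X109.600 Y112.451
M5
G00 X58.342 Y117.072
M3 S604
G1 X127.929 Y117.072 F1225
G1 X127.929 Y19.491
G1 X58.342 Y19.491
G1 X58.342 Y117.072
M5
G00 X0.000 Y0.000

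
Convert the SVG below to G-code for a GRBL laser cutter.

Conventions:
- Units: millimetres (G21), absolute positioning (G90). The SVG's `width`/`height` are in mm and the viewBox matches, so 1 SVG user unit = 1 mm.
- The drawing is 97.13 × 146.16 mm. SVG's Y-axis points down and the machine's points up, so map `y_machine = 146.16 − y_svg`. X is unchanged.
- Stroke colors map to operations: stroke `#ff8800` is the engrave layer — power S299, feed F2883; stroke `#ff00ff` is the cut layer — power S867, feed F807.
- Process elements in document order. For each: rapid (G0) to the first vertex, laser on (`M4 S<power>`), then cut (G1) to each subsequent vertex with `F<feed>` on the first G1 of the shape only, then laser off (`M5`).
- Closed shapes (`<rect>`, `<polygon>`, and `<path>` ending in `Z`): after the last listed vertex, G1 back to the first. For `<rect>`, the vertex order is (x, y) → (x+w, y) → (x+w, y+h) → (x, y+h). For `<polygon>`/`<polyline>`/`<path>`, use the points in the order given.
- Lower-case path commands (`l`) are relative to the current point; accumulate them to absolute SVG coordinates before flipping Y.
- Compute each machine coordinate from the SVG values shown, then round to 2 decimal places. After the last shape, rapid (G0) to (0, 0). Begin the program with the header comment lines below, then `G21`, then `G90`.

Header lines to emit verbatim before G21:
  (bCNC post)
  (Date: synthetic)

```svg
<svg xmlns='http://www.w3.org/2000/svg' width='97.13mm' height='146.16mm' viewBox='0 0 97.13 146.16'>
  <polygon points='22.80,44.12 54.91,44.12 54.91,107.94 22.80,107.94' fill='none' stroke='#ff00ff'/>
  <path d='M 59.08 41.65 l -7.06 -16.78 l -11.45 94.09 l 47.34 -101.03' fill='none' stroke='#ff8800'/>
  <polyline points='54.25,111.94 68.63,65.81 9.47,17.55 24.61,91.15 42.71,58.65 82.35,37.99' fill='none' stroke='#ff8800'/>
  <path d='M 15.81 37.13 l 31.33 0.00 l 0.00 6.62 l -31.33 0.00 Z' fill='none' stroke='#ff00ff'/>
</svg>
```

(bCNC post)
(Date: synthetic)
G21
G90
G0 X22.80 Y102.04
M4 S867
G1 X54.91 Y102.04 F807
G1 X54.91 Y38.22
G1 X22.80 Y38.22
G1 X22.80 Y102.04
M5
G0 X59.08 Y104.51
M4 S299
G1 X52.02 Y121.29 F2883
G1 X40.57 Y27.20
G1 X87.91 Y128.23
M5
G0 X54.25 Y34.22
M4 S299
G1 X68.63 Y80.35 F2883
G1 X9.47 Y128.61
G1 X24.61 Y55.01
G1 X42.71 Y87.51
G1 X82.35 Y108.17
M5
G0 X15.81 Y109.03
M4 S867
G1 X47.14 Y109.03 F807
G1 X47.14 Y102.41
G1 X15.81 Y102.41
G1 X15.81 Y109.03
M5
G0 X0.00 Y0.00

viewBox `0 0 97.13 146.16` with mm width/height → 1 unit = 1 mm. Flip: y_m = 146.16 − y_svg.

**Shape 1** — `<polygon>` rectangle, stroke `#ff00ff` → cut (S867, F807). Machine vertices: (22.80,102.04) → (54.91,102.04) → (54.91,38.22) → (22.80,38.22) → (22.80,102.04). Closed: final G1 returns to the first vertex.

**Shape 2** — `<path>` open polyline, stroke `#ff8800` → engrave (S299, F2883). Machine vertices: (59.08,104.51) → (52.02,121.29) → (40.57,27.20) → (87.91,128.23). Open path.

**Shape 3** — `<polyline>` open polyline, stroke `#ff8800` → engrave (S299, F2883). Machine vertices: (54.25,34.22) → (68.63,80.35) → (9.47,128.61) → (24.61,55.01) → (42.71,87.51) → (82.35,108.17). Open path.

**Shape 4** — `<path>` rectangle, stroke `#ff00ff` → cut (S867, F807). Machine vertices: (15.81,109.03) → (47.14,109.03) → (47.14,102.41) → (15.81,102.41) → (15.81,109.03). Closed: final G1 returns to the first vertex.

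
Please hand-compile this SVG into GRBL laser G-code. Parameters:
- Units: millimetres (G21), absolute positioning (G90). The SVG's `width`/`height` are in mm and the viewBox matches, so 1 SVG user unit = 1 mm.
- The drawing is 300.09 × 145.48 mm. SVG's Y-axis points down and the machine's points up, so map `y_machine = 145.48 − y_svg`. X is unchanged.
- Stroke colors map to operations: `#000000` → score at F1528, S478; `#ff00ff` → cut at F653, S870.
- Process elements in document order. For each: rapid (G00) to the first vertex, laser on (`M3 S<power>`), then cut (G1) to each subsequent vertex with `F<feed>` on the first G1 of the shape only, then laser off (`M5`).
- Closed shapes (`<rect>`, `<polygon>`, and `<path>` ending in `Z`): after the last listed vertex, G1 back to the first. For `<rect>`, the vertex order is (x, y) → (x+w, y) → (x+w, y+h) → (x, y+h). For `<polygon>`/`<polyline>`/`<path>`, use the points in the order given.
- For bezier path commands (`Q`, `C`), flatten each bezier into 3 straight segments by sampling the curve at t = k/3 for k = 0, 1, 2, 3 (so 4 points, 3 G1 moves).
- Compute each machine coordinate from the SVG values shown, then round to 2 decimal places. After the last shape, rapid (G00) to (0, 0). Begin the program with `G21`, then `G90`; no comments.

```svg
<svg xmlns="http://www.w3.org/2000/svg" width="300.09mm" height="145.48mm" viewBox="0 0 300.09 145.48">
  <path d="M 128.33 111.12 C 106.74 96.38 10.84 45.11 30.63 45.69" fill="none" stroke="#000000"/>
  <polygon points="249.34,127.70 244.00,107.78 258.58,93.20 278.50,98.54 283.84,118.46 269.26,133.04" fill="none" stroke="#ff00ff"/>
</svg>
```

viewBox `0 0 300.09 145.48` with mm width/height → 1 unit = 1 mm. Flip: y_m = 145.48 − y_svg.

**Shape 1** — `<path>` cubic bezier, stroke `#000000` → score (S478, F1528). Control points (SVG): P0=(128.33,111.12), P1=(106.74,96.38), P2=(10.84,45.11), P3=(30.63,45.69); sampled at t=k/3. Machine vertices: (128.33,34.36) → (89.01,58.00) → (42.37,86.36) → (30.63,99.79). Open path.

**Shape 2** — `<polygon>` regular polygon, stroke `#ff00ff` → cut (S870, F653). Machine vertices: (249.34,17.78) → (244.00,37.70) → (258.58,52.28) → (278.50,46.94) → (283.84,27.02) → (269.26,12.44) → (249.34,17.78). Closed: final G1 returns to the first vertex.

G21
G90
G00 X128.33 Y34.36
M3 S478
G1 X89.01 Y58.00 F1528
G1 X42.37 Y86.36
G1 X30.63 Y99.79
M5
G00 X249.34 Y17.78
M3 S870
G1 X244.00 Y37.70 F653
G1 X258.58 Y52.28
G1 X278.50 Y46.94
G1 X283.84 Y27.02
G1 X269.26 Y12.44
G1 X249.34 Y17.78
M5
G00 X0.00 Y0.00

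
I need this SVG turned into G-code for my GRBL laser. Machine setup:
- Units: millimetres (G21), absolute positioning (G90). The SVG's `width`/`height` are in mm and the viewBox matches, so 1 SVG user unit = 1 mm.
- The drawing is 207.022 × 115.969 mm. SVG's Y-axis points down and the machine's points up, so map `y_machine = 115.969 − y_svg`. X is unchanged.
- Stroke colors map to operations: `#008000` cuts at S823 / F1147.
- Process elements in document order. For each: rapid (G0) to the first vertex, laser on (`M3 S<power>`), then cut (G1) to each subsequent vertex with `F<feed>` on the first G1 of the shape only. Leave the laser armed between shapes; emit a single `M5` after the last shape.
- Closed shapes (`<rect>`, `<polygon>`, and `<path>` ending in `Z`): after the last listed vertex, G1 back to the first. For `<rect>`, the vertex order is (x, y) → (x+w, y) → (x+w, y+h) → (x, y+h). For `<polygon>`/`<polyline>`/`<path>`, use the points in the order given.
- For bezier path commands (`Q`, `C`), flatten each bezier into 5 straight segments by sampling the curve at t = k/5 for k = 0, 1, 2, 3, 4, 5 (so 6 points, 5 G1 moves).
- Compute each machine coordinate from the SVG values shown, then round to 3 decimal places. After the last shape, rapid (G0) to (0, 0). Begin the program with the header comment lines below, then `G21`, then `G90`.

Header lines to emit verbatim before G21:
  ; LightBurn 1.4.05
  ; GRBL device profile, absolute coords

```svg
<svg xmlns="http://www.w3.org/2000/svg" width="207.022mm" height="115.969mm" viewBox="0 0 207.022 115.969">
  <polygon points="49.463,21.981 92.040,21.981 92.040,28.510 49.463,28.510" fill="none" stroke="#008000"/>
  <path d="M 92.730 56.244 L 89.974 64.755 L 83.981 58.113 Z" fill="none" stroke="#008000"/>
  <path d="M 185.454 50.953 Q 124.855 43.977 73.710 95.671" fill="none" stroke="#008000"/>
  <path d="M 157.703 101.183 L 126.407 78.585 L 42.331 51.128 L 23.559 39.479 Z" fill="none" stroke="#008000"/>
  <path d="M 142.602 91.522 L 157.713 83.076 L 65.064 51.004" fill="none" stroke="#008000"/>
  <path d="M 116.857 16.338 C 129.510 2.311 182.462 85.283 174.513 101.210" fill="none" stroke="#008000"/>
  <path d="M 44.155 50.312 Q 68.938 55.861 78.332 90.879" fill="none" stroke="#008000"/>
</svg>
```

; LightBurn 1.4.05
; GRBL device profile, absolute coords
G21
G90
G0 X49.463 Y93.988
M3 S823
G1 X92.040 Y93.988 F1147
G1 X92.040 Y87.459
G1 X49.463 Y87.459
G1 X49.463 Y93.988
G0 X92.730 Y59.725
M3 S823
G1 X89.974 Y51.214 F1147
G1 X83.981 Y57.856
G1 X92.730 Y59.725
G0 X185.454 Y65.016
M3 S823
G1 X161.593 Y65.460 F1147
G1 X138.487 Y61.210
G1 X116.139 Y52.266
G1 X94.546 Y38.629
G1 X73.710 Y20.298
G0 X157.703 Y14.786
M3 S823
G1 X126.407 Y37.384 F1147
G1 X42.331 Y64.841
G1 X23.559 Y76.490
G1 X157.703 Y14.786
G0 X142.602 Y24.447
M3 S823
G1 X157.713 Y32.893 F1147
G1 X65.064 Y64.965
G0 X116.857 Y99.631
M3 S823
G1 X128.475 Y97.720 F1147
G1 X144.907 Y80.403
G1 X161.296 Y55.554
G1 X172.784 Y31.048
G1 X174.513 Y14.759
G0 X44.155 Y65.657
M3 S823
G1 X53.453 Y62.259 F1147
G1 X61.519 Y56.503
G1 X68.355 Y48.389
G1 X73.959 Y37.918
G1 X78.332 Y25.090
M5
G0 X0.000 Y0.000

viewBox `0 0 207.022 115.969` with mm width/height → 1 unit = 1 mm. Flip: y_m = 115.969 − y_svg.

**Shape 1** — `<polygon>` rectangle, stroke `#008000` → cut (S823, F1147). Machine vertices: (49.463,93.988) → (92.040,93.988) → (92.040,87.459) → (49.463,87.459) → (49.463,93.988). Closed: final G1 returns to the first vertex.

**Shape 2** — `<path>` regular polygon, stroke `#008000` → cut (S823, F1147). Machine vertices: (92.730,59.725) → (89.974,51.214) → (83.981,57.856) → (92.730,59.725). Closed: final G1 returns to the first vertex.

**Shape 3** — `<path>` quadratic bezier, stroke `#008000` → cut (S823, F1147). Control points (SVG): P0=(185.454,50.953), P1=(124.855,43.977), P2=(73.710,95.671); sampled at t=k/5. Machine vertices: (185.454,65.016) → (161.593,65.460) → (138.487,61.210) → (116.139,52.266) → (94.546,38.629) → (73.710,20.298). Open path.

**Shape 4** — `<path>` closed polygon, stroke `#008000` → cut (S823, F1147). Machine vertices: (157.703,14.786) → (126.407,37.384) → (42.331,64.841) → (23.559,76.490) → (157.703,14.786). Closed: final G1 returns to the first vertex.

**Shape 5** — `<path>` open polyline, stroke `#008000` → cut (S823, F1147). Machine vertices: (142.602,24.447) → (157.713,32.893) → (65.064,64.965). Open path.

**Shape 6** — `<path>` cubic bezier, stroke `#008000` → cut (S823, F1147). Control points (SVG): P0=(116.857,16.338), P1=(129.510,2.311), P2=(182.462,85.283), P3=(174.513,101.210); sampled at t=k/5. Machine vertices: (116.857,99.631) → (128.475,97.720) → (144.907,80.403) → (161.296,55.554) → (172.784,31.048) → (174.513,14.759). Open path.

**Shape 7** — `<path>` quadratic bezier, stroke `#008000` → cut (S823, F1147). Control points (SVG): P0=(44.155,50.312), P1=(68.938,55.861), P2=(78.332,90.879); sampled at t=k/5. Machine vertices: (44.155,65.657) → (53.453,62.259) → (61.519,56.503) → (68.355,48.389) → (73.959,37.918) → (78.332,25.090). Open path.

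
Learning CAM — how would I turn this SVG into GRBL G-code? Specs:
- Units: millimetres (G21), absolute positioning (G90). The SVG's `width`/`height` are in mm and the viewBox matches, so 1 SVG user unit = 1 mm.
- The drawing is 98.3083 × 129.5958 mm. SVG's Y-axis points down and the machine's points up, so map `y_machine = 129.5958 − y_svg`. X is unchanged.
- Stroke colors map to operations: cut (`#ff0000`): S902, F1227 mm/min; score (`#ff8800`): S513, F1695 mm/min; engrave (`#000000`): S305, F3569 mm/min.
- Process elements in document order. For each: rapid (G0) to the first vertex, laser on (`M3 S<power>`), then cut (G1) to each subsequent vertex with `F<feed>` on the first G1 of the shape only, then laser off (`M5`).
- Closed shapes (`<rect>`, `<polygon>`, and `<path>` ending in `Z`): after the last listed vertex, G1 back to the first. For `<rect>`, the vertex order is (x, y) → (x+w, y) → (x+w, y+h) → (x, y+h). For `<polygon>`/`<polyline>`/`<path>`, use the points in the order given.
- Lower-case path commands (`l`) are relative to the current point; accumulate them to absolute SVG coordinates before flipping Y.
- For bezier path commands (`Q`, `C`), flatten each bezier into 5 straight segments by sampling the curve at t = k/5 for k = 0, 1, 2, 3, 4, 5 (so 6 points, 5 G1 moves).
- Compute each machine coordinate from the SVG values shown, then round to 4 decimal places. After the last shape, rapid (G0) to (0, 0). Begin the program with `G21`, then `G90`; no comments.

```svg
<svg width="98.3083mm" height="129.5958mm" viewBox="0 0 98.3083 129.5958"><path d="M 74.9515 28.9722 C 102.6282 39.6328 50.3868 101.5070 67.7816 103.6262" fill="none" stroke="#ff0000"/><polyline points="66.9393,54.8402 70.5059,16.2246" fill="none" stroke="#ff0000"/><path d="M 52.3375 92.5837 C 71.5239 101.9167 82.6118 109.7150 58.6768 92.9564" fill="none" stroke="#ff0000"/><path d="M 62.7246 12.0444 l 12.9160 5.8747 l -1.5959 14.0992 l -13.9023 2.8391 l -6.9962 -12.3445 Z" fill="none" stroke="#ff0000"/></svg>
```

G21
G90
G0 X74.9515 Y100.6236
M3 S902
G1 X83.1638 Y88.9694 F1227
G1 X79.3743 Y70.3503
G1 X70.7617 Y50.0930
G1 X64.5046 Y33.5240
G1 X67.7816 Y25.9696
M5
G0 X66.9393 Y74.7556
M3 S902
G1 X70.5059 Y113.3712 F1227
M5
G0 X52.3375 Y37.0121
M3 S902
G1 X62.6621 Y31.7806 F1227
G1 X69.7507 Y28.0226
G1 X72.3110 Y26.8430
G1 X69.0504 Y29.3469
G1 X58.6768 Y36.6394
M5
G0 X62.7246 Y117.5514
M3 S902
G1 X75.6406 Y111.6767 F1227
G1 X74.0447 Y97.5775
G1 X60.1424 Y94.7384
G1 X53.1462 Y107.0829
G1 X62.7246 Y117.5514
M5
G0 X0.0000 Y0.0000

Since the viewBox matches the mm dimensions, user units are millimetres directly. The only transform is the Y-flip y_m = 129.5958 − y_svg.

Shape 1 is a cubic bezier drawn with `<path>`. Its stroke #ff0000 means cut at S902, F1227. After flipping Y the toolpath is (74.9515,100.6236) → (83.1638,88.9694) → (79.3743,70.3503) → (70.7617,50.0930) → (64.5046,33.5240) → (67.7816,25.9696).

Shape 2 is a line segment drawn with `<polyline>`. Its stroke #ff0000 means cut at S902, F1227. After flipping Y the toolpath is (66.9393,74.7556) → (70.5059,113.3712).

Shape 3 is a cubic bezier drawn with `<path>`. Its stroke #ff0000 means cut at S902, F1227. After flipping Y the toolpath is (52.3375,37.0121) → (62.6621,31.7806) → (69.7507,28.0226) → (72.3110,26.8430) → (69.0504,29.3469) → (58.6768,36.6394).

Shape 4 is a regular polygon drawn with `<path>`. Its stroke #ff0000 means cut at S902, F1227. After flipping Y the toolpath is (62.7246,117.5514) → (75.6406,111.6767) → (74.0447,97.5775) → (60.1424,94.7384) → (53.1462,107.0829) → (62.7246,117.5514), returning to the start.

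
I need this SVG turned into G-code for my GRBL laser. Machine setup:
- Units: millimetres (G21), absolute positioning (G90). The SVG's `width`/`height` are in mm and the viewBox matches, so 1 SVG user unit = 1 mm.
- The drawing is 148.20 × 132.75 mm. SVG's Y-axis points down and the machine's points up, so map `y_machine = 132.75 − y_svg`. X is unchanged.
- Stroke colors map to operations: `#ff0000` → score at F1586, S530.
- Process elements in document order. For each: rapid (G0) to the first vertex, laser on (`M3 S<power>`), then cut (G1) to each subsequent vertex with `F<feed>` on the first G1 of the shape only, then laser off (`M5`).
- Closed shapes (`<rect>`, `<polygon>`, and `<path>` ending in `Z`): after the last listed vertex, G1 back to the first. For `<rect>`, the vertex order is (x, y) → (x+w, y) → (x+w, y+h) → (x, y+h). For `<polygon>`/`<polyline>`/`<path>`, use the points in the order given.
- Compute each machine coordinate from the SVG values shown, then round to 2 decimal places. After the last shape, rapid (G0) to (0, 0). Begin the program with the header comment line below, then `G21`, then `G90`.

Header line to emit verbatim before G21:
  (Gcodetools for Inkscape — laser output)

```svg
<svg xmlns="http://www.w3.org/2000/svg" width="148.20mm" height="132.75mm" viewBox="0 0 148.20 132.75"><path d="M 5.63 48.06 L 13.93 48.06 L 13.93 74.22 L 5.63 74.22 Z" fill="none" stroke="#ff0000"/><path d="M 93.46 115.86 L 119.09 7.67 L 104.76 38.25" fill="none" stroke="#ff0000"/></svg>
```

(Gcodetools for Inkscape — laser output)
G21
G90
G0 X5.63 Y84.69
M3 S530
G1 X13.93 Y84.69 F1586
G1 X13.93 Y58.53
G1 X5.63 Y58.53
G1 X5.63 Y84.69
M5
G0 X93.46 Y16.89
M3 S530
G1 X119.09 Y125.08 F1586
G1 X104.76 Y94.50
M5
G0 X0.00 Y0.00

Since the viewBox matches the mm dimensions, user units are millimetres directly. The only transform is the Y-flip y_m = 132.75 − y_svg.

Shape 1 is a rectangle drawn with `<path>`. Its stroke #ff0000 means score at S530, F1586. After flipping Y the toolpath is (5.63,84.69) → (13.93,84.69) → (13.93,58.53) → (5.63,58.53) → (5.63,84.69), returning to the start.

Shape 2 is a open polyline drawn with `<path>`. Its stroke #ff0000 means score at S530, F1586. After flipping Y the toolpath is (93.46,16.89) → (119.09,125.08) → (104.76,94.50).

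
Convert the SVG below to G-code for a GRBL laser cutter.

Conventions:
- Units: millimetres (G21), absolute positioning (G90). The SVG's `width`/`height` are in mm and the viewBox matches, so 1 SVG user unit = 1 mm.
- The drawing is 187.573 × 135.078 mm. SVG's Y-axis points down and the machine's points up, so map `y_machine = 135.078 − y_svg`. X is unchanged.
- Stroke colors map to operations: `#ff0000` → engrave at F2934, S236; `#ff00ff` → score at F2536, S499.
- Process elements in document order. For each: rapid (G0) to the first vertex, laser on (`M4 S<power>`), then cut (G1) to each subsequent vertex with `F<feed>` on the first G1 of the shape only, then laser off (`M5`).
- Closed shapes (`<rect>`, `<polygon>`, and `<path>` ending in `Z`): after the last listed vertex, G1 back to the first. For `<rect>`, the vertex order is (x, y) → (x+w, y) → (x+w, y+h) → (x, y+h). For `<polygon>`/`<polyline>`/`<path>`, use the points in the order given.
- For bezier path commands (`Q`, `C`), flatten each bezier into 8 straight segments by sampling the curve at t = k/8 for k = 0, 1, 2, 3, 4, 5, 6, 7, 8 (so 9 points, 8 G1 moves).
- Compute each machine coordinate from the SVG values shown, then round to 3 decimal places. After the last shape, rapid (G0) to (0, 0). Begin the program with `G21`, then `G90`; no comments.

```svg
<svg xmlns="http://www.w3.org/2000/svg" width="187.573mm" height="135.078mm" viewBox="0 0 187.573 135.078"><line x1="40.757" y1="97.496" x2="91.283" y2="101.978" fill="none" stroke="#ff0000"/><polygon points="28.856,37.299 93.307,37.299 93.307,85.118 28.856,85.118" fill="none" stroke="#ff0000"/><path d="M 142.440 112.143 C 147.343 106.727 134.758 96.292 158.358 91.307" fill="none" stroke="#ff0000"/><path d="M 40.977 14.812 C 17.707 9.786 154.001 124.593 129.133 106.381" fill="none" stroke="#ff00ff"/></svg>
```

G21
G90
G0 X40.757 Y37.582
M4 S236
G1 X91.283 Y33.100 F2934
M5
G0 X28.856 Y97.779
M4 S236
G1 X93.307 Y97.779 F2934
G1 X93.307 Y49.960
G1 X28.856 Y49.960
G1 X28.856 Y97.779
M5
G0 X142.440 Y22.935
M4 S236
G1 X143.564 Y25.181 F2934
G1 X143.677 Y27.774
G1 X143.409 Y30.593
G1 X143.388 Y33.515
G1 X144.243 Y36.416
G1 X146.604 Y39.174
G1 X151.099 Y41.667
G1 X158.358 Y43.771
M5
G0 X40.977 Y120.266
M4 S499
G1 X39.104 Y117.027 F2536
G1 X48.431 Y105.518
G1 X65.201 Y88.700
G1 X85.654 Y69.537
G1 X106.033 Y50.992
G1 X122.577 Y36.028
G1 X131.530 Y27.609
G1 X129.133 Y28.697
M5
G0 X0.000 Y0.000

Since the viewBox matches the mm dimensions, user units are millimetres directly. The only transform is the Y-flip y_m = 135.078 − y_svg.

Shape 1 is a line segment drawn with `<line>`. Its stroke #ff0000 means engrave at S236, F2934. After flipping Y the toolpath is (40.757,37.582) → (91.283,33.100).

Shape 2 is a rectangle drawn with `<polygon>`. Its stroke #ff0000 means engrave at S236, F2934. After flipping Y the toolpath is (28.856,97.779) → (93.307,97.779) → (93.307,49.960) → (28.856,49.960) → (28.856,97.779), returning to the start.

Shape 3 is a cubic bezier drawn with `<path>`. Its stroke #ff0000 means engrave at S236, F2934. After flipping Y the toolpath is (142.440,22.935) → (143.564,25.181) → (143.677,27.774) → (143.409,30.593) → (143.388,33.515) → (144.243,36.416) → (146.604,39.174) → (151.099,41.667) → (158.358,43.771).

Shape 4 is a cubic bezier drawn with `<path>`. Its stroke #ff00ff means score at S499, F2536. After flipping Y the toolpath is (40.977,120.266) → (39.104,117.027) → (48.431,105.518) → (65.201,88.700) → (85.654,69.537) → (106.033,50.992) → (122.577,36.028) → (131.530,27.609) → (129.133,28.697).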